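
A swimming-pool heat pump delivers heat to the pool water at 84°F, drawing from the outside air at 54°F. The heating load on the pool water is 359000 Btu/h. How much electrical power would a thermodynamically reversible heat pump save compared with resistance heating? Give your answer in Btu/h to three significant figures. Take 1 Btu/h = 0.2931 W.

339000 Btu/h

In absolute terms T_C = 285.37 K and T_H = 302.04 K, so ΔT = 16.67 K.
COP_Carnot = T_H/ΔT = 302.04/16.67 = 18.12.
Resistance heating needs Ẇ_res = Q̇_H = 359000 Btu/h; the reversible heat pump needs only Ẇ_hp = Q̇_H/COP = 19810 Btu/h.
Saving = 359000 − 19810 = 339200 Btu/h.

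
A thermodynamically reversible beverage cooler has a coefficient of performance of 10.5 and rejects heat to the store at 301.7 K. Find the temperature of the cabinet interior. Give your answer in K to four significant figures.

275.5 K

For a Carnot refrigerator COP_R = T_C/(T_H − T_C), so T_C = COP·T_H/(1 + COP).
With T_H = 301.70 K, T_C = 10.5 × 301.70/11.50 = 275.47 K.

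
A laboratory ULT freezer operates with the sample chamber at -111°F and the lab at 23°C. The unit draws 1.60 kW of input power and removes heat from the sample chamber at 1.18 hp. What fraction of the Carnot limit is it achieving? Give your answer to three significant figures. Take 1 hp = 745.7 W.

0.291

Converting, Q̇_C = 1.180 hp = 0.8799 kW, so COP_actual = Q̇_C/Ẇ = 0.8799/1.600 = 0.5500.
In absolute terms T_C = 193.71 K and T_H = 296.15 K, so ΔT = 102.4 K.
COP_Carnot = T_C/ΔT = 193.71/102.4 = 1.891.
η_II = COP_actual/COP_Carnot = 0.5500/1.891 = 0.2909.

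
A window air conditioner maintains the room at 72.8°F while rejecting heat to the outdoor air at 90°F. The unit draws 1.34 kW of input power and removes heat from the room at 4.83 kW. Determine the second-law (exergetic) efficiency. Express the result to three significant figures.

0.116

COP_actual = Q̇_C/Ẇ = 4.830/1.340 = 3.604.
In absolute terms T_C = 295.82 K and T_H = 305.37 K, so ΔT = 9.556 K.
COP_Carnot = T_C/ΔT = 295.82/9.556 = 30.96.
η_II = COP_actual/COP_Carnot = 3.604/30.96 = 0.1164.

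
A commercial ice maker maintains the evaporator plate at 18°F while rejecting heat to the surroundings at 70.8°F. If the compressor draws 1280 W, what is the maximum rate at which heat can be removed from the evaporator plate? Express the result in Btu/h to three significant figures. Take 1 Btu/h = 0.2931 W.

39500 Btu/h

In absolute terms T_C = 265.37 K and T_H = 294.71 K, so ΔT = 29.33 K.
COP_Carnot = T_C/ΔT = 265.37/29.33 = 9.047.
Q̇_max = COP_Carnot × Ẇ = 9.047 × 1280 W = 11580 W = 39510 Btu/h.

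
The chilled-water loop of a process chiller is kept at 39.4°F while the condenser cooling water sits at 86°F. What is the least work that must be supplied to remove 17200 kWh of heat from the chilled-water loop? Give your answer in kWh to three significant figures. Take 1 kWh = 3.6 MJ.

1610 kWh

In absolute terms T_C = 277.26 K and T_H = 303.15 K, so ΔT = 25.89 K.
The reversible limit is COP_R = T_C/ΔT = 10.71, so W_min = Q_C/COP = Q_C·ΔT/T_C.
W_min = 17200 × 25.89/277.26 = 1606 kWh.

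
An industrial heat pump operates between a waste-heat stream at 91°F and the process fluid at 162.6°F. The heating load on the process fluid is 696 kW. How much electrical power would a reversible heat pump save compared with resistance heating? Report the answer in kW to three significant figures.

In absolute terms T_C = 305.93 K and T_H = 345.71 K, so ΔT = 39.78 K.
COP_Carnot = T_H/ΔT = 345.71/39.78 = 8.691.
Resistance heating needs Ẇ_res = Q̇_H = 696.0 kW; the reversible heat pump needs only Ẇ_hp = Q̇_H/COP = 80.08 kW.
Saving = 696.0 − 80.08 = 615.9 kW.

616 kW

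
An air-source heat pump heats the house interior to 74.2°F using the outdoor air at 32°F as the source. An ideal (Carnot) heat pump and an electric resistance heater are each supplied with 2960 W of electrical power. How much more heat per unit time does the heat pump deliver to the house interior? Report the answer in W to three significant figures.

In absolute terms T_C = 273.15 K and T_H = 296.59 K, so ΔT = 23.44 K.
COP_Carnot = T_H/ΔT = 296.59/23.44 = 12.65.
The heat pump delivers Q̇_H = COP × Ẇ = 37450 W; the resistance heater delivers Ẇ = 2960 W.
Extra = (COP − 1)·Ẇ = 34490 W.

34500 W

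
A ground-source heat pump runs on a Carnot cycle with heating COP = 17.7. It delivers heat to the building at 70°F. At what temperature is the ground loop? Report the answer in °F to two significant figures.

40 °F

COP_HP = T_H/(T_H − T_C) gives T_H − T_C = T_H/COP.
With T_H = 294.26 K, T_C = 294.26 × (1 − 1/17.7) = 277.64 K.
Converting, 277.64 K = 40.08°F.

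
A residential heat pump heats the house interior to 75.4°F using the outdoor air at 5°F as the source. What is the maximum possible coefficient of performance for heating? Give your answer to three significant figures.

7.60

In absolute terms T_C = 258.15 K and T_H = 297.26 K, so ΔT = 39.11 K.
For a reversible cycle, COP_Carnot = T_H/ΔT = 297.26/39.11 = 7.600.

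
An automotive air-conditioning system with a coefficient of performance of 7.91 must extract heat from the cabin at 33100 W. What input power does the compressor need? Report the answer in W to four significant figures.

Ẇ = Q̇_C/COP = 33100/7.91 = 4185 W.

4185 W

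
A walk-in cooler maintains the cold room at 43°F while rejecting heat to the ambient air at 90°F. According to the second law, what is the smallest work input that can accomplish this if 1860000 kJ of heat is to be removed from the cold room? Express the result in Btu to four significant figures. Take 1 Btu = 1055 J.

164800 Btu

In absolute terms T_C = 279.26 K and T_H = 305.37 K, so ΔT = 26.11 K.
The reversible limit is COP_R = T_C/ΔT = 10.70, so W_min = Q_C/COP = Q_C·ΔT/T_C.
W_min = 1860000 × 26.11/279.26 = 173900 kJ = 164800 Btu.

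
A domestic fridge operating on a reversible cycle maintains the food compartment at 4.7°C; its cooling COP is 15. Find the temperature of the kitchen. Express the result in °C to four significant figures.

23.22 °C

COP_R = T_C/(T_H − T_C) gives T_H − T_C = T_C/COP.
With T_C = 277.85 K, T_H = 277.85 × (1 + 1/15) = 296.37 K.
Converting, 296.37 K = 23.22°C.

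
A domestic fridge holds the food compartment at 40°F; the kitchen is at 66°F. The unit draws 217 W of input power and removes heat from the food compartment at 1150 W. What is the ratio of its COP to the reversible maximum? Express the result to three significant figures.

COP_actual = Q̇_C/Ẇ = 1150/217.0 = 5.300.
In absolute terms T_C = 277.59 K and T_H = 292.04 K, so ΔT = 14.44 K.
COP_Carnot = T_C/ΔT = 277.59/14.44 = 19.22.
η_II = COP_actual/COP_Carnot = 5.300/19.22 = 0.2758.

0.276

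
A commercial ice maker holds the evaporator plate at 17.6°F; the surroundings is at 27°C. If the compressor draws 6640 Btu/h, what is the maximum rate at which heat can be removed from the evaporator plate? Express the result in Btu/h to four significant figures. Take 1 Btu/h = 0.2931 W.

50300 Btu/h

In absolute terms T_C = 265.15 K and T_H = 300.15 K, so ΔT = 35.00 K.
COP_Carnot = T_C/ΔT = 265.15/35.00 = 7.576.
Q̇_max = COP_Carnot × Ẇ = 7.576 × 6640 Btu/h = 50300 Btu/h.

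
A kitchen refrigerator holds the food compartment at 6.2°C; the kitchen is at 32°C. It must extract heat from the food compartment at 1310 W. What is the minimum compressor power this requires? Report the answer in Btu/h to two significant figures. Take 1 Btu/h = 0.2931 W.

410 Btu/h

In absolute terms T_C = 279.35 K and T_H = 305.15 K, so ΔT = 25.80 K.
COP_Carnot = T_C/ΔT = 279.35/25.80 = 10.83.
Ẇ_min = Q̇/COP_Carnot = 1310/10.83 = 121.0 W = 412.8 Btu/h.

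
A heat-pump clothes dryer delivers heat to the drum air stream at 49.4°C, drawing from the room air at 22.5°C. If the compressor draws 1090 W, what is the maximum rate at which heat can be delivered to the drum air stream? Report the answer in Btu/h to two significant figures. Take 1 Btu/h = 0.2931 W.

45000 Btu/h

In absolute terms T_C = 295.65 K and T_H = 322.55 K, so ΔT = 26.90 K.
COP_Carnot = T_H/ΔT = 322.55/26.90 = 11.99.
Q̇_max = COP_Carnot × Ẇ = 11.99 × 1090 W = 13070 W = 44590 Btu/h.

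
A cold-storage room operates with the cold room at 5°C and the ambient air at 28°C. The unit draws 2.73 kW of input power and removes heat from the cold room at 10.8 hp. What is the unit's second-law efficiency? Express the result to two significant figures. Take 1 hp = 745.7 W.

Converting, Q̇_C = 10.80 hp = 8.054 kW, so COP_actual = Q̇_C/Ẇ = 8.054/2.730 = 2.950.
In absolute terms T_C = 278.15 K and T_H = 301.15 K, so ΔT = 23.00 K.
COP_Carnot = T_C/ΔT = 278.15/23.00 = 12.09.
η_II = COP_actual/COP_Carnot = 2.950/12.09 = 0.2439.

0.24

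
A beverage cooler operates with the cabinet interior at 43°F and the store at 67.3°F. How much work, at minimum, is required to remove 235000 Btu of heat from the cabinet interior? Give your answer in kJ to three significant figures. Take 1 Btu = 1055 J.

In absolute terms T_C = 279.26 K and T_H = 292.76 K, so ΔT = 13.50 K.
The reversible limit is COP_R = T_C/ΔT = 20.69, so W_min = Q_C/COP = Q_C·ΔT/T_C.
W_min = 235000 × 13.50/279.26 = 11360 Btu = 11990 kJ.

12000 kJ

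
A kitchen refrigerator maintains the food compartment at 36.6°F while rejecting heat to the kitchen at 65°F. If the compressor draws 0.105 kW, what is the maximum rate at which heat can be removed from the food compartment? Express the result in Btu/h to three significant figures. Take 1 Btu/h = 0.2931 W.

In absolute terms T_C = 275.71 K and T_H = 291.48 K, so ΔT = 15.78 K.
COP_Carnot = T_C/ΔT = 275.71/15.78 = 17.47.
Q̇_max = COP_Carnot × Ẇ = 17.47 × 0.1050 kW = 1.835 kW = 6260 Btu/h.

6260 Btu/h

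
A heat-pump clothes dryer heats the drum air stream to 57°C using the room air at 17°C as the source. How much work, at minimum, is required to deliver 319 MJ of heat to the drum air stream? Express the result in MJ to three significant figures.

In absolute terms T_C = 290.15 K and T_H = 330.15 K, so ΔT = 40.00 K.
The reversible limit is COP_HP = T_H/ΔT = 8.254, so W_min = Q_H/COP = Q_H·ΔT/T_H.
W_min = 319.0 × 40.00/330.15 = 38.65 MJ.

38.6 MJ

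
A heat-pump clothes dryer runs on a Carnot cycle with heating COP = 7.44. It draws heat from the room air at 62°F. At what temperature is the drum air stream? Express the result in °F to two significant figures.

COP_HP = T_H/(T_H − T_C) rearranges to T_H = COP·T_C/(COP − 1).
With T_C = 289.82 K, T_H = 7.44 × 289.82/6.440 = 334.82 K.
Converting, 334.82 K = 143.00°F.

140 °F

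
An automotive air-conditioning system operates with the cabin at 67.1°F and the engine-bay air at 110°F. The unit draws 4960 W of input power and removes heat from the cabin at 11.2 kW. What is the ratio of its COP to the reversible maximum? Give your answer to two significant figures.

0.18

Converting, Q̇_C = 11.20 kW = 11200 W, so COP_actual = Q̇_C/Ẇ = 11200/4960 = 2.258.
In absolute terms T_C = 292.65 K and T_H = 316.48 K, so ΔT = 23.83 K.
COP_Carnot = T_C/ΔT = 292.65/23.83 = 12.28.
η_II = COP_actual/COP_Carnot = 2.258/12.28 = 0.1839.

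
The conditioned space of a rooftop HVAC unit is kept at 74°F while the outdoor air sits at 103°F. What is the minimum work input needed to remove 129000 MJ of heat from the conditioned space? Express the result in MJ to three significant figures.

7010 MJ

In absolute terms T_C = 296.48 K and T_H = 312.59 K, so ΔT = 16.11 K.
The reversible limit is COP_R = T_C/ΔT = 18.40, so W_min = Q_C/COP = Q_C·ΔT/T_C.
W_min = 129000 × 16.11/296.48 = 7010 MJ.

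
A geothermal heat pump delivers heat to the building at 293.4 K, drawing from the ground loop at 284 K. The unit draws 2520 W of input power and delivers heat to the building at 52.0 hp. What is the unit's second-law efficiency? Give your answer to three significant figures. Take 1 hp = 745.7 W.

0.493

Converting, Q̇_H = 52.00 hp = 38780 W, so COP_actual = Q̇_H/Ẇ = 38780/2520 = 15.39.
The reservoir spacing is ΔT = 293.4 − 284 = 9.400 K.
COP_Carnot = T_H/ΔT = 293.40/9.400 = 31.21.
η_II = COP_actual/COP_Carnot = 15.39/31.21 = 0.4930.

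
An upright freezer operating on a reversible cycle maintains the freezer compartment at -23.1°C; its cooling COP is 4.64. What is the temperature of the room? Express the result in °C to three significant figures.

COP_R = T_C/(T_H − T_C) gives T_H − T_C = T_C/COP.
With T_C = 250.05 K, T_H = 250.05 × (1 + 1/4.64) = 303.94 K.
Converting, 303.94 K = 30.79°C.

30.8 °C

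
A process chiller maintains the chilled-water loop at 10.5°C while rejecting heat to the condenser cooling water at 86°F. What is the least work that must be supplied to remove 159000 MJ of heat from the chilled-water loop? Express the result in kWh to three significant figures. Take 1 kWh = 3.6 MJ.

3040 kWh

In absolute terms T_C = 283.65 K and T_H = 303.15 K, so ΔT = 19.50 K.
The reversible limit is COP_R = T_C/ΔT = 14.55, so W_min = Q_C/COP = Q_C·ΔT/T_C.
W_min = 159000 × 19.50/283.65 = 10930 MJ = 3036 kWh.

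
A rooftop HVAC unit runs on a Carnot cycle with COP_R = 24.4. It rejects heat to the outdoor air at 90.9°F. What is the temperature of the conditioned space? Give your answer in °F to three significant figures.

69.2 °F

For a Carnot refrigerator COP_R = T_C/(T_H − T_C), so T_C = COP·T_H/(1 + COP).
With T_H = 305.87 K, T_C = 24.4 × 305.87/25.40 = 293.83 K.
Converting, 293.83 K = 69.22°F.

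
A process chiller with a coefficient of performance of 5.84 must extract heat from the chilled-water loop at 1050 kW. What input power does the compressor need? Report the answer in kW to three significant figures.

Ẇ = Q̇_C/COP = 1050/5.84 = 179.8 kW.

180 kW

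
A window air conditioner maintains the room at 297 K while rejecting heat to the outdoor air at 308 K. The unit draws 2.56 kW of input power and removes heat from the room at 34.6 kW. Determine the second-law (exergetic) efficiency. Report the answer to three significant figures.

0.501

COP_actual = Q̇_C/Ẇ = 34.60/2.560 = 13.52.
The reservoir spacing is ΔT = 308 − 297 = 11.00 K.
COP_Carnot = T_C/ΔT = 297.00/11.00 = 27.00.
η_II = COP_actual/COP_Carnot = 13.52/27.00 = 0.5006.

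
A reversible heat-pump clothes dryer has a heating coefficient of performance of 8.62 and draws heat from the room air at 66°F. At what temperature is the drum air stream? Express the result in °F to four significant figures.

COP_HP = T_H/(T_H − T_C) rearranges to T_H = COP·T_C/(COP − 1).
With T_C = 292.04 K, T_H = 8.62 × 292.04/7.620 = 330.36 K.
Converting, 330.36 K = 134.99°F.

135.0 °F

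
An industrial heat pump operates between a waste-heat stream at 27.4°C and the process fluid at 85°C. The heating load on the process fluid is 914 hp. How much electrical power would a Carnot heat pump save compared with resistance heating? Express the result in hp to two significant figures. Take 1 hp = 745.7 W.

In absolute terms T_C = 300.55 K and T_H = 358.15 K, so ΔT = 57.60 K.
COP_Carnot = T_H/ΔT = 358.15/57.60 = 6.218.
Resistance heating needs Ẇ_res = Q̇_H = 914.0 hp; the reversible heat pump needs only Ẇ_hp = Q̇_H/COP = 147.0 hp.
Saving = 914.0 − 147.0 = 767.0 hp.

770 hp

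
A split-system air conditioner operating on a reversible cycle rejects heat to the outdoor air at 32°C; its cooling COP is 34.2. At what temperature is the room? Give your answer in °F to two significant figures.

74 °F

For a Carnot refrigerator COP_R = T_C/(T_H − T_C), so T_C = COP·T_H/(1 + COP).
With T_H = 305.15 K, T_C = 34.2 × 305.15/35.20 = 296.48 K.
Converting, 296.48 K = 74.00°F.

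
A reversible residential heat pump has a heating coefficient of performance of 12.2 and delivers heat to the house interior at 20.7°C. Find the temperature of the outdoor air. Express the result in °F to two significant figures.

26 °F

COP_HP = T_H/(T_H − T_C) gives T_H − T_C = T_H/COP.
With T_H = 293.85 K, T_C = 293.85 × (1 − 1/12.2) = 269.76 K.
Converting, 269.76 K = 25.91°F.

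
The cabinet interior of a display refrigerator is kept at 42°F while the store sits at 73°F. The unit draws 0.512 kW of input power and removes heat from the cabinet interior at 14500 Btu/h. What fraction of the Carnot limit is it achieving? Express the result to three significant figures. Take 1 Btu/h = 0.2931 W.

Converting, Q̇_C = 14500 Btu/h = 4.250 kW, so COP_actual = Q̇_C/Ẇ = 4.250/0.5120 = 8.301.
In absolute terms T_C = 278.71 K and T_H = 295.93 K, so ΔT = 17.22 K.
COP_Carnot = T_C/ΔT = 278.71/17.22 = 16.18.
η_II = COP_actual/COP_Carnot = 8.301/16.18 = 0.5129.

0.513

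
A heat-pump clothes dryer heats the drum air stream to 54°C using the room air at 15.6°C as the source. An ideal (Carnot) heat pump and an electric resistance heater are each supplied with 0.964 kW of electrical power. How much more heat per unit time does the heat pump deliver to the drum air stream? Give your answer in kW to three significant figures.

In absolute terms T_C = 288.75 K and T_H = 327.15 K, so ΔT = 38.40 K.
COP_Carnot = T_H/ΔT = 327.15/38.40 = 8.520.
The heat pump delivers Q̇_H = COP × Ẇ = 8.213 kW; the resistance heater delivers Ẇ = 0.9640 kW.
Extra = (COP − 1)·Ẇ = 7.249 kW.

7.25 kW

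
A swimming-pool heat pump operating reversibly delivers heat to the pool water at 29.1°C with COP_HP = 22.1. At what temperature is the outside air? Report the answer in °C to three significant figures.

15.4 °C

COP_HP = T_H/(T_H − T_C) gives T_H − T_C = T_H/COP.
With T_H = 302.25 K, T_C = 302.25 × (1 − 1/22.1) = 288.57 K.
Converting, 288.57 K = 15.42°C.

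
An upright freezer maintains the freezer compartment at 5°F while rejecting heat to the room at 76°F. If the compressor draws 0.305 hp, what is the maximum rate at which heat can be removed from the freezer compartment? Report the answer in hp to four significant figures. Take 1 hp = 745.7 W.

1.996 hp

In absolute terms T_C = 258.15 K and T_H = 297.59 K, so ΔT = 39.44 K.
COP_Carnot = T_C/ΔT = 258.15/39.44 = 6.545.
Q̇_max = COP_Carnot × Ẇ = 6.545 × 0.3050 hp = 1.996 hp.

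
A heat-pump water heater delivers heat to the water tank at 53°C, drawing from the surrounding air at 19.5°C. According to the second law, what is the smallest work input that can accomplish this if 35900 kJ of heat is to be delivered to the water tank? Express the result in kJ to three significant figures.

In absolute terms T_C = 292.65 K and T_H = 326.15 K, so ΔT = 33.50 K.
The reversible limit is COP_HP = T_H/ΔT = 9.736, so W_min = Q_H/COP = Q_H·ΔT/T_H.
W_min = 35900 × 33.50/326.15 = 3687 kJ.

3690 kJ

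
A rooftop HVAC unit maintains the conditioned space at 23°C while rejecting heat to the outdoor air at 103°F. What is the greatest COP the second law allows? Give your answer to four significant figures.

18.01

In absolute terms T_C = 296.15 K and T_H = 312.59 K, so ΔT = 16.44 K.
For a reversible cycle, COP_Carnot = T_C/ΔT = 296.15/16.44 = 18.01.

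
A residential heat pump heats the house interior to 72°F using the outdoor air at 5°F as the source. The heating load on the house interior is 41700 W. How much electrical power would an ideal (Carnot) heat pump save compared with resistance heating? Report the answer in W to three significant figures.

36400 W

In absolute terms T_C = 258.15 K and T_H = 295.37 K, so ΔT = 37.22 K.
COP_Carnot = T_H/ΔT = 295.37/37.22 = 7.935.
Resistance heating needs Ẇ_res = Q̇_H = 41700 W; the reversible heat pump needs only Ẇ_hp = Q̇_H/COP = 5255 W.
Saving = 41700 − 5255 = 36450 W.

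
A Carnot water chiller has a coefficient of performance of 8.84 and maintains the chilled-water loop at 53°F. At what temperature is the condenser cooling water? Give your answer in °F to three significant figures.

111 °F

COP_R = T_C/(T_H − T_C) gives T_H − T_C = T_C/COP.
With T_C = 284.82 K, T_H = 284.82 × (1 + 1/8.84) = 317.04 K.
Converting, 317.04 K = 110.99°F.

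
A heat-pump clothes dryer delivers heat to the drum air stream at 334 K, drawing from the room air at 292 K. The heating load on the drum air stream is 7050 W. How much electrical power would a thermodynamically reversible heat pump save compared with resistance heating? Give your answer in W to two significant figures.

The reservoir spacing is ΔT = 334 − 292 = 42.00 K.
COP_Carnot = T_H/ΔT = 334.00/42.00 = 7.952.
Resistance heating needs Ẇ_res = Q̇_H = 7050 W; the reversible heat pump needs only Ẇ_hp = Q̇_H/COP = 886.5 W.
Saving = 7050 − 886.5 = 6163 W.

6200 W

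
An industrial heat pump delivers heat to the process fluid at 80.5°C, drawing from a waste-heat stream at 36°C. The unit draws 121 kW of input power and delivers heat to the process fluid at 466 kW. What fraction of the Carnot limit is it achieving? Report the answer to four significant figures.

0.4846

COP_actual = Q̇_H/Ẇ = 466.0/121.0 = 3.851.
In absolute terms T_C = 309.15 K and T_H = 353.65 K, so ΔT = 44.50 K.
COP_Carnot = T_H/ΔT = 353.65/44.50 = 7.947.
η_II = COP_actual/COP_Carnot = 3.851/7.947 = 0.4846.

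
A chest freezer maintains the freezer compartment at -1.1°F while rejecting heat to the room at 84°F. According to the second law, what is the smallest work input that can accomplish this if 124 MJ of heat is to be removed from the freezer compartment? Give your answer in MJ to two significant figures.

In absolute terms T_C = 254.76 K and T_H = 302.04 K, so ΔT = 47.28 K.
The reversible limit is COP_R = T_C/ΔT = 5.389, so W_min = Q_C/COP = Q_C·ΔT/T_C.
W_min = 124.0 × 47.28/254.76 = 23.01 MJ.

23 MJ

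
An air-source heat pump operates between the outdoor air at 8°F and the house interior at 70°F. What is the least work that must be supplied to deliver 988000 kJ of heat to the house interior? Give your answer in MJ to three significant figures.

In absolute terms T_C = 259.82 K and T_H = 294.26 K, so ΔT = 34.44 K.
The reversible limit is COP_HP = T_H/ΔT = 8.543, so W_min = Q_H/COP = Q_H·ΔT/T_H.
W_min = 988000 × 34.44/294.26 = 115600 kJ = 115.6 MJ.

116 MJ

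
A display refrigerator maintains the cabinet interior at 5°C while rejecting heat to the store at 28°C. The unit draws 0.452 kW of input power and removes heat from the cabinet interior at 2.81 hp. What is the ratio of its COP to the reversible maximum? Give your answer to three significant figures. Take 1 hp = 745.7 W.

Converting, Q̇_C = 2.810 hp = 2.095 kW, so COP_actual = Q̇_C/Ẇ = 2.095/0.4520 = 4.636.
In absolute terms T_C = 278.15 K and T_H = 301.15 K, so ΔT = 23.00 K.
COP_Carnot = T_C/ΔT = 278.15/23.00 = 12.09.
η_II = COP_actual/COP_Carnot = 4.636/12.09 = 0.3833.

0.383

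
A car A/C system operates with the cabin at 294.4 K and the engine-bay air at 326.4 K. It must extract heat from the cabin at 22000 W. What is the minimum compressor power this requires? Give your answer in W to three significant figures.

The reservoir spacing is ΔT = 326.4 − 294.4 = 32.00 K.
COP_Carnot = T_C/ΔT = 294.40/32.00 = 9.200.
Ẇ_min = Q̇/COP_Carnot = 22000/9.200 = 2391 W.

2390 W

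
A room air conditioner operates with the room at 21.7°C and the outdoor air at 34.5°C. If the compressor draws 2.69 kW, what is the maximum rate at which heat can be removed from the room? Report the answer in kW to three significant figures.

62.0 kW

In absolute terms T_C = 294.85 K and T_H = 307.65 K, so ΔT = 12.80 K.
COP_Carnot = T_C/ΔT = 294.85/12.80 = 23.04.
Q̇_max = COP_Carnot × Ẇ = 23.04 × 2.690 kW = 61.96 kW.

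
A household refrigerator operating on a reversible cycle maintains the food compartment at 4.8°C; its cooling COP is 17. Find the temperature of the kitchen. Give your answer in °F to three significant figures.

70.1 °F

COP_R = T_C/(T_H − T_C) gives T_H − T_C = T_C/COP.
With T_C = 277.95 K, T_H = 277.95 × (1 + 1/17) = 294.30 K.
Converting, 294.30 K = 70.07°F.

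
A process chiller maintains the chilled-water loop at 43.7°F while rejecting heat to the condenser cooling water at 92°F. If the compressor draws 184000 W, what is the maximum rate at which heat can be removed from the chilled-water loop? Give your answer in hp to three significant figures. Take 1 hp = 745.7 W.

In absolute terms T_C = 279.65 K and T_H = 306.48 K, so ΔT = 26.83 K.
COP_Carnot = T_C/ΔT = 279.65/26.83 = 10.42.
Q̇_max = COP_Carnot × Ẇ = 10.42 × 184000 W = 1918000 W = 2572 hp.

2570 hp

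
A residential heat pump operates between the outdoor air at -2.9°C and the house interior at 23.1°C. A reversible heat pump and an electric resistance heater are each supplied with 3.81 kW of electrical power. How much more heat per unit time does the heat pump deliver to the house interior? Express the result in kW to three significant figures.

In absolute terms T_C = 270.25 K and T_H = 296.25 K, so ΔT = 26.00 K.
COP_Carnot = T_H/ΔT = 296.25/26.00 = 11.39.
The heat pump delivers Q̇_H = COP × Ẇ = 43.41 kW; the resistance heater delivers Ẇ = 3.810 kW.
Extra = (COP − 1)·Ẇ = 39.60 kW.

39.6 kW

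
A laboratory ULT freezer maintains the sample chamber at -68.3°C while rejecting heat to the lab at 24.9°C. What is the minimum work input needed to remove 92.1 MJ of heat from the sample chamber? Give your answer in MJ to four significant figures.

41.90 MJ

In absolute terms T_C = 204.85 K and T_H = 298.05 K, so ΔT = 93.20 K.
The reversible limit is COP_R = T_C/ΔT = 2.198, so W_min = Q_C/COP = Q_C·ΔT/T_C.
W_min = 92.10 × 93.20/204.85 = 41.90 MJ.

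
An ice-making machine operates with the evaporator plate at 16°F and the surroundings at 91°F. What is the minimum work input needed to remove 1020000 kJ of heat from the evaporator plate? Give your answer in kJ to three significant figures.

161000 kJ

In absolute terms T_C = 264.26 K and T_H = 305.93 K, so ΔT = 41.67 K.
The reversible limit is COP_R = T_C/ΔT = 6.342, so W_min = Q_C/COP = Q_C·ΔT/T_C.
W_min = 1020000 × 41.67/264.26 = 160800 kJ.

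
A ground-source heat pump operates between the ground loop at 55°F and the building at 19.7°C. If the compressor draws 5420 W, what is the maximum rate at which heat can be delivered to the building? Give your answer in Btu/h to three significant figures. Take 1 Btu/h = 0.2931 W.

782000 Btu/h

In absolute terms T_C = 285.93 K and T_H = 292.85 K, so ΔT = 6.922 K.
COP_Carnot = T_H/ΔT = 292.85/6.922 = 42.31.
Q̇_max = COP_Carnot × Ẇ = 42.31 × 5420 W = 229300 W = 782300 Btu/h.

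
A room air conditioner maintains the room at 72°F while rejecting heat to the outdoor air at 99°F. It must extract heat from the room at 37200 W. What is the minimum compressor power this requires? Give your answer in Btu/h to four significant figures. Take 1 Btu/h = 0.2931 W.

In absolute terms T_C = 295.37 K and T_H = 310.37 K, so ΔT = 15.00 K.
COP_Carnot = T_C/ΔT = 295.37/15.00 = 19.69.
Ẇ_min = Q̇/COP_Carnot = 37200/19.69 = 1889 W = 6445 Btu/h.

6445 Btu/h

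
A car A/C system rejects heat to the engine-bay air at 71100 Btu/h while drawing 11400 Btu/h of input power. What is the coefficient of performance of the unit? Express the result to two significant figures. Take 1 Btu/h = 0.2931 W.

The first law gives Q̇_H = Q̇_C + Ẇ, so the three rates are Q̇_C = 59700, Q̇_H = 71100, Ẇ = 11400 Btu/h.
COP_R = Q̇_C/Ẇ = 59700/11400 = 5.237.

5.2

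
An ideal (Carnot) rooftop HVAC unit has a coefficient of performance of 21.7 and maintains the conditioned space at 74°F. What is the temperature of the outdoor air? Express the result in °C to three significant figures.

COP_R = T_C/(T_H − T_C) gives T_H − T_C = T_C/COP.
With T_C = 296.48 K, T_H = 296.48 × (1 + 1/21.7) = 310.15 K.
Converting, 310.15 K = 37.00°C.

37.0 °C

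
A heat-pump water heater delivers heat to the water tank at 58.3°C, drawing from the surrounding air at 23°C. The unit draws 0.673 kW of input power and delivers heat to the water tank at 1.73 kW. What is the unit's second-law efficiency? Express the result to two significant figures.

COP_actual = Q̇_H/Ẇ = 1.730/0.6730 = 2.571.
In absolute terms T_C = 296.15 K and T_H = 331.45 K, so ΔT = 35.30 K.
COP_Carnot = T_H/ΔT = 331.45/35.30 = 9.390.
η_II = COP_actual/COP_Carnot = 2.571/9.390 = 0.2738.

0.27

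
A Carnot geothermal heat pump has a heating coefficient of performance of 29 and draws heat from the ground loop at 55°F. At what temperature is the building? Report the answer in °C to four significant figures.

COP_HP = T_H/(T_H − T_C) rearranges to T_H = COP·T_C/(COP − 1).
With T_C = 285.93 K, T_H = 29 × 285.93/28.00 = 296.14 K.
Converting, 296.14 K = 22.99°C.

22.99 °C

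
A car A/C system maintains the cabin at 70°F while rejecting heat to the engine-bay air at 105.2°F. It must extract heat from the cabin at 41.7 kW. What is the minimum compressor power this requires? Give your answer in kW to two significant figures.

In absolute terms T_C = 294.26 K and T_H = 313.82 K, so ΔT = 19.56 K.
COP_Carnot = T_C/ΔT = 294.26/19.56 = 15.05.
Ẇ_min = Q̇/COP_Carnot = 41.70/15.05 = 2.771 kW.

2.8 kW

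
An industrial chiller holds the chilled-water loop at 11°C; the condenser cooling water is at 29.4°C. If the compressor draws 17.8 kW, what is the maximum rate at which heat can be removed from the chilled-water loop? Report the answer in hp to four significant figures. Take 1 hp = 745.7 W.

In absolute terms T_C = 284.15 K and T_H = 302.55 K, so ΔT = 18.40 K.
COP_Carnot = T_C/ΔT = 284.15/18.40 = 15.44.
Q̇_max = COP_Carnot × Ẇ = 15.44 × 17.80 kW = 274.9 kW = 368.6 hp.

368.6 hp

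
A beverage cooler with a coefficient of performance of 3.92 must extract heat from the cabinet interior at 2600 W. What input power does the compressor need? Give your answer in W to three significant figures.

663 W

Ẇ = Q̇_C/COP = 2600/3.92 = 663.3 W.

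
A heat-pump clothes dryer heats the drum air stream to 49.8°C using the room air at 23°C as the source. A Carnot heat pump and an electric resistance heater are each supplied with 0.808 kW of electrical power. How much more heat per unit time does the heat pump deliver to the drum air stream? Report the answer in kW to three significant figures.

In absolute terms T_C = 296.15 K and T_H = 322.95 K, so ΔT = 26.80 K.
COP_Carnot = T_H/ΔT = 322.95/26.80 = 12.05.
The heat pump delivers Q̇_H = COP × Ẇ = 9.737 kW; the resistance heater delivers Ẇ = 0.8080 kW.
Extra = (COP − 1)·Ẇ = 8.929 kW.

8.93 kW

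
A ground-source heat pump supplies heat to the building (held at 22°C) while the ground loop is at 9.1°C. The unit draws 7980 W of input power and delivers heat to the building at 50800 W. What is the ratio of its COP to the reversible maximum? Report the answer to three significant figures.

COP_actual = Q̇_H/Ẇ = 50800/7980 = 6.366.
In absolute terms T_C = 282.25 K and T_H = 295.15 K, so ΔT = 12.90 K.
COP_Carnot = T_H/ΔT = 295.15/12.90 = 22.88.
η_II = COP_actual/COP_Carnot = 6.366/22.88 = 0.2782.

0.278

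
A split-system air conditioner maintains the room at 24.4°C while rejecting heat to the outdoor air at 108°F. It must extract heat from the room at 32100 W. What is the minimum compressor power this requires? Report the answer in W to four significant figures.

In absolute terms T_C = 297.55 K and T_H = 315.37 K, so ΔT = 17.82 K.
COP_Carnot = T_C/ΔT = 297.55/17.82 = 16.70.
Ẇ_min = Q̇/COP_Carnot = 32100/16.70 = 1923 W.

1923 W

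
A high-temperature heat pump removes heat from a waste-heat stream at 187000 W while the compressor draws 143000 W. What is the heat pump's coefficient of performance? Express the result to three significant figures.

The first law gives Q̇_H = Q̇_C + Ẇ, so the three rates are Q̇_C = 187000, Q̇_H = 330000, Ẇ = 143000 W.
COP_HP = Q̇_H/Ẇ = 330000/143000 = 2.308.

2.31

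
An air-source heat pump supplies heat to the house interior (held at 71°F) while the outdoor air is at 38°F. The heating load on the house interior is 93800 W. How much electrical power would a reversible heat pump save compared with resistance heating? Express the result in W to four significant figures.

87970 W

In absolute terms T_C = 276.48 K and T_H = 294.82 K, so ΔT = 18.33 K.
COP_Carnot = T_H/ΔT = 294.82/18.33 = 16.08.
Resistance heating needs Ẇ_res = Q̇_H = 93800 W; the reversible heat pump needs only Ẇ_hp = Q̇_H/COP = 5833 W.
Saving = 93800 − 5833 = 87970 W.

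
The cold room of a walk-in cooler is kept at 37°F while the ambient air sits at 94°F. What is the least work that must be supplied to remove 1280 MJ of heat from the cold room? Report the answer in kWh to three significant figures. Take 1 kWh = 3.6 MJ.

In absolute terms T_C = 275.93 K and T_H = 307.59 K, so ΔT = 31.67 K.
The reversible limit is COP_R = T_C/ΔT = 8.714, so W_min = Q_C/COP = Q_C·ΔT/T_C.
W_min = 1280 × 31.67/275.93 = 146.9 MJ = 40.81 kWh.

40.8 kWh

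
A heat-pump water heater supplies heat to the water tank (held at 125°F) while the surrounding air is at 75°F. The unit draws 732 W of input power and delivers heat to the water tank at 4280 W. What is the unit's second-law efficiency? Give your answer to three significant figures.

COP_actual = Q̇_H/Ẇ = 4280/732.0 = 5.847.
In absolute terms T_C = 297.04 K and T_H = 324.82 K, so ΔT = 27.78 K.
COP_Carnot = T_H/ΔT = 324.82/27.78 = 11.69.
η_II = COP_actual/COP_Carnot = 5.847/11.69 = 0.5000.

0.500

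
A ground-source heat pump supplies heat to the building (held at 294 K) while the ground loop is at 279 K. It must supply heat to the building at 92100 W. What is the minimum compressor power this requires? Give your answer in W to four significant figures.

The reservoir spacing is ΔT = 294 − 279 = 15.00 K.
COP_Carnot = T_H/ΔT = 294.00/15.00 = 19.60.
Ẇ_min = Q̇/COP_Carnot = 92100/19.60 = 4699 W.

4699 W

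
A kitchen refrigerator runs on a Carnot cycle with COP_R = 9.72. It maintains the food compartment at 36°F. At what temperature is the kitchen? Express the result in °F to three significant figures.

87.0 °F

COP_R = T_C/(T_H − T_C) gives T_H − T_C = T_C/COP.
With T_C = 275.37 K, T_H = 275.37 × (1 + 1/9.72) = 303.70 K.
Converting, 303.70 K = 86.99°F.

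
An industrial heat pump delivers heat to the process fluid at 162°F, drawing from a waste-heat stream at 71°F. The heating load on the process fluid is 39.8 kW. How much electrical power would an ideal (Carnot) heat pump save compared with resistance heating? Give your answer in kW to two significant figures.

In absolute terms T_C = 294.82 K and T_H = 345.37 K, so ΔT = 50.56 K.
COP_Carnot = T_H/ΔT = 345.37/50.56 = 6.832.
Resistance heating needs Ẇ_res = Q̇_H = 39.80 kW; the reversible heat pump needs only Ẇ_hp = Q̇_H/COP = 5.826 kW.
Saving = 39.80 − 5.826 = 33.97 kW.

34 kW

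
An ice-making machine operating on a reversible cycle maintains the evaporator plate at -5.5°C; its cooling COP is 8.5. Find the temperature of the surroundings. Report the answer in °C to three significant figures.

26.0 °C

COP_R = T_C/(T_H − T_C) gives T_H − T_C = T_C/COP.
With T_C = 267.65 K, T_H = 267.65 × (1 + 1/8.5) = 299.14 K.
Converting, 299.14 K = 25.99°C.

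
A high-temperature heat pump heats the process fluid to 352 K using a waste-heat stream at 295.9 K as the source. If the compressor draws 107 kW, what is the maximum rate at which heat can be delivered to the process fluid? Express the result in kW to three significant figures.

671 kW

The reservoir spacing is ΔT = 352 − 295.9 = 56.10 K.
COP_Carnot = T_H/ΔT = 352.00/56.10 = 6.275.
Q̇_max = COP_Carnot × Ẇ = 6.275 × 107.0 kW = 671.4 kW.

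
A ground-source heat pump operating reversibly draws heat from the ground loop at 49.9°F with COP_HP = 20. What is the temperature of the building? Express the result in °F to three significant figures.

COP_HP = T_H/(T_H − T_C) rearranges to T_H = COP·T_C/(COP − 1).
With T_C = 283.09 K, T_H = 20 × 283.09/19.00 = 297.99 K.
Converting, 297.99 K = 76.72°F.

76.7 °F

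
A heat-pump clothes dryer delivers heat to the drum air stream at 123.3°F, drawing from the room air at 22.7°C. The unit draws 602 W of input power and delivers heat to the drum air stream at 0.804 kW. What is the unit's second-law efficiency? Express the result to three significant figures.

0.116

Converting, Q̇_H = 0.8040 kW = 804.0 W, so COP_actual = Q̇_H/Ẇ = 804.0/602.0 = 1.336.
In absolute terms T_C = 295.85 K and T_H = 323.87 K, so ΔT = 28.02 K.
COP_Carnot = T_H/ΔT = 323.87/28.02 = 11.56.
η_II = COP_actual/COP_Carnot = 1.336/11.56 = 0.1156.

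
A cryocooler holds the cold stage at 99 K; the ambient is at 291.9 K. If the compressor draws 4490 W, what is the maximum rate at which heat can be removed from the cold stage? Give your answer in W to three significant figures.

2300 W

The reservoir spacing is ΔT = 291.9 − 99 = 192.9 K.
COP_Carnot = T_C/ΔT = 99.00/192.9 = 0.5132.
Q̇_max = COP_Carnot × Ẇ = 0.5132 × 4490 W = 2304 W.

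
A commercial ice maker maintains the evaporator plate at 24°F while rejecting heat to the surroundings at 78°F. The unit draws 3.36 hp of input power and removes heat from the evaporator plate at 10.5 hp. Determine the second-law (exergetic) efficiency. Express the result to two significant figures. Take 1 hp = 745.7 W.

COP_actual = Q̇_C/Ẇ = 10.50/3.360 = 3.125.
In absolute terms T_C = 268.71 K and T_H = 298.71 K, so ΔT = 30.00 K.
COP_Carnot = T_C/ΔT = 268.71/30.00 = 8.957.
η_II = COP_actual/COP_Carnot = 3.125/8.957 = 0.3489.

0.35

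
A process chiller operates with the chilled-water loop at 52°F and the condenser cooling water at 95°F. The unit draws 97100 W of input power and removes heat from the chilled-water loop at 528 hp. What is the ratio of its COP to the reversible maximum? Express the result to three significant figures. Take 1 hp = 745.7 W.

0.341

Converting, Q̇_C = 528.0 hp = 393700 W, so COP_actual = Q̇_C/Ẇ = 393700/97100 = 4.055.
In absolute terms T_C = 284.26 K and T_H = 308.15 K, so ΔT = 23.89 K.
COP_Carnot = T_C/ΔT = 284.26/23.89 = 11.90.
η_II = COP_actual/COP_Carnot = 4.055/11.90 = 0.3408.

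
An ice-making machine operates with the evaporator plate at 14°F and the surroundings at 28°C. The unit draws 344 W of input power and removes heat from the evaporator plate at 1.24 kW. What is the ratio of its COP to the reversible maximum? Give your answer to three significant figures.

0.521

Converting, Q̇_C = 1.240 kW = 1240 W, so COP_actual = Q̇_C/Ẇ = 1240/344.0 = 3.605.
In absolute terms T_C = 263.15 K and T_H = 301.15 K, so ΔT = 38.00 K.
COP_Carnot = T_C/ΔT = 263.15/38.00 = 6.925.
η_II = COP_actual/COP_Carnot = 3.605/6.925 = 0.5205.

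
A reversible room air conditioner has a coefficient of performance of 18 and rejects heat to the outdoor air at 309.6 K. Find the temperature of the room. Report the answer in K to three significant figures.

For a Carnot refrigerator COP_R = T_C/(T_H − T_C), so T_C = COP·T_H/(1 + COP).
With T_H = 309.60 K, T_C = 18 × 309.60/19.00 = 293.31 K.

293 K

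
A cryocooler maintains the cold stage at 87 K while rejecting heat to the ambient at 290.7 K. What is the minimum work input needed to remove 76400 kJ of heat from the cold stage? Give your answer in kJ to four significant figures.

178900 kJ

The reservoir spacing is ΔT = 290.7 − 87 = 203.7 K.
The reversible limit is COP_R = T_C/ΔT = 0.4271, so W_min = Q_C/COP = Q_C·ΔT/T_C.
W_min = 76400 × 203.7/87.00 = 178900 kJ.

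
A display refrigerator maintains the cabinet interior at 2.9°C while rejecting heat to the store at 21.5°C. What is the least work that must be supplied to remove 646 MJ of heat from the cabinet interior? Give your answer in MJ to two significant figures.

44 MJ

In absolute terms T_C = 276.05 K and T_H = 294.65 K, so ΔT = 18.60 K.
The reversible limit is COP_R = T_C/ΔT = 14.84, so W_min = Q_C/COP = Q_C·ΔT/T_C.
W_min = 646.0 × 18.60/276.05 = 43.53 MJ.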